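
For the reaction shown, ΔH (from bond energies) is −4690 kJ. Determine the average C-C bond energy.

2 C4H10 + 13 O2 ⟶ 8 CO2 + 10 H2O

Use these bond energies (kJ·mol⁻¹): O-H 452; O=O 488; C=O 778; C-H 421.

D(C-C) ≈ 339 kJ/mol

Let D be the C-C bond energy.
Σ(broken) = 6×D + 20×421 + 13×488 = 14764 + 6D
Σ(formed) = 16×778 + 20×452 = 21488
ΔH = Σ(broken) − Σ(formed) = (14764 + 6D) − (21488) = −6724 + 6D
Setting this equal to −4690 kJ gives 6D = 2034, so D = 339 kJ/mol.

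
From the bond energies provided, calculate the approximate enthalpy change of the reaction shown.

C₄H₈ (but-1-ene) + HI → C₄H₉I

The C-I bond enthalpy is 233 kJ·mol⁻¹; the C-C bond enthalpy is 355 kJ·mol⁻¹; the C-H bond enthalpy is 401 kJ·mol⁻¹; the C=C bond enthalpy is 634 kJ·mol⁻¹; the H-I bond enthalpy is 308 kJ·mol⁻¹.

Bonds broken (reactants):
  C-C: 2 × 355 = 710
  C-H: 8 × 401 = 3208
  C=C: 1 × 634 = 634
  H-I: 1 × 308 = 308
  Σ(broken) = 4860 kJ
Bonds formed (products):
  C-C: 3 × 355 = 1065
  C-H: 9 × 401 = 3609
  C-I: 1 × 233 = 233
  Σ(formed) = 4907 kJ
ΔH = Σ(broken) − Σ(formed) = 4860 − 4907 = −47 kJ

ΔH ≈ −47 kJ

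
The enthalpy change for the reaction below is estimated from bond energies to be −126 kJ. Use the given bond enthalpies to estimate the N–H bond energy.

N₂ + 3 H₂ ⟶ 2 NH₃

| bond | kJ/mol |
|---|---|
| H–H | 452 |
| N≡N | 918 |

D(N–H) ≈ 400 kJ/mol

Let D be the N–H bond energy.
Σ(broken) = 3×452 + 1×918 = 2274
Σ(formed) = 6×D = 6D
ΔH = Σ(broken) − Σ(formed) = (2274) − (6D) = +2274 − 6D
Setting this equal to −126 kJ gives 6D = 2400, so D = 400 kJ/mol.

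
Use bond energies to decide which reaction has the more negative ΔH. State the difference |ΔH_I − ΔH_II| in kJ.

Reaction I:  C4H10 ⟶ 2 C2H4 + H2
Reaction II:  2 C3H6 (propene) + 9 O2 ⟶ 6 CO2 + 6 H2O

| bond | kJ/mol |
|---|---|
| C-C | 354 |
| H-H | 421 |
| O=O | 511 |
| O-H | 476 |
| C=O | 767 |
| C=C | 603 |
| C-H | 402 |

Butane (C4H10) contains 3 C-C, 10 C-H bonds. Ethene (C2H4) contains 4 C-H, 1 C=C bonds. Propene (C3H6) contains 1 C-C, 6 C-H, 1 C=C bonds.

Reaction I:
  Bonds broken (reactants):
    C-C: 3 × 354 = 1062
    C-H: 10 × 402 = 4020
    Σ(broken) = 5082 kJ
  Bonds formed (products):
    C-H: 8 × 402 = 3216
    C=C: 2 × 603 = 1206
    H-H: 1 × 421 = 421
    Σ(formed) = 4843 kJ
  ΔH_I = 5082 − 4843 = +239 kJ
Reaction II:
  Bonds broken (reactants):
    C-C: 2 × 354 = 708
    C-H: 12 × 402 = 4824
    C=C: 2 × 603 = 1206
    O=O: 9 × 511 = 4599
    Σ(broken) = 11337 kJ
  Bonds formed (products):
    C=O: 12 × 767 = 9204
    O-H: 12 × 476 = 5712
    Σ(formed) = 14916 kJ
  ΔH_II = 11337 − 14916 = −3579 kJ
ΔH_I − ΔH_II = +3818 kJ, so reaction II has the more negative ΔH; |ΔH_I − ΔH_II| = 3818 kJ.

Reaction II, by 3818 kJ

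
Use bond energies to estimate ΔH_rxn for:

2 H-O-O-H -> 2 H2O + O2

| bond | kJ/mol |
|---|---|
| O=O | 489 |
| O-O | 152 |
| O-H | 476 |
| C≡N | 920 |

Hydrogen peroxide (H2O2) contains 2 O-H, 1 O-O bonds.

Bonds broken (reactants):
  O-H: 4 × 476 = 1904
  O-O: 2 × 152 = 304
  Σ(broken) = 2208 kJ
Bonds formed (products):
  O-H: 4 × 476 = 1904
  O=O: 1 × 489 = 489
  Σ(formed) = 2393 kJ
ΔH = Σ(broken) − Σ(formed) = 2208 − 2393 = −185 kJ

ΔH ≈ −185 kJ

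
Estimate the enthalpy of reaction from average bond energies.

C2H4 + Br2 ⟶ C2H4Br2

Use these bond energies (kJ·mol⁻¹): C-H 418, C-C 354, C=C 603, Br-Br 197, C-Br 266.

ΔH ≈ −86 kJ

Bonds broken (reactants):
  Br-Br: 1 × 197 = 197
  C-H: 4 × 418 = 1672
  C=C: 1 × 603 = 603
  Σ(broken) = 2472 kJ
Bonds formed (products):
  C-Br: 2 × 266 = 532
  C-C: 1 × 354 = 354
  C-H: 4 × 418 = 1672
  Σ(formed) = 2558 kJ
ΔH = Σ(broken) − Σ(formed) = 2472 − 2558 = −86 kJ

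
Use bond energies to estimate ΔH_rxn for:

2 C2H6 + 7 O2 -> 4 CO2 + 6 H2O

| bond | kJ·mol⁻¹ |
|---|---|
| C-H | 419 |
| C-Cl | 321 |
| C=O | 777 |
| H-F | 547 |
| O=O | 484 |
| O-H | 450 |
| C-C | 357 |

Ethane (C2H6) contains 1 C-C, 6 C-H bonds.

Bonds broken (reactants):
  C-C: 2 × 357 = 714
  C-H: 12 × 419 = 5028
  O=O: 7 × 484 = 3388
  Σ(broken) = 9130 kJ
Bonds formed (products):
  C=O: 8 × 777 = 6216
  O-H: 12 × 450 = 5400
  Σ(formed) = 11616 kJ
ΔH = Σ(broken) − Σ(formed) = 9130 − 11616 = −2486 kJ

ΔH ≈ −2486 kJ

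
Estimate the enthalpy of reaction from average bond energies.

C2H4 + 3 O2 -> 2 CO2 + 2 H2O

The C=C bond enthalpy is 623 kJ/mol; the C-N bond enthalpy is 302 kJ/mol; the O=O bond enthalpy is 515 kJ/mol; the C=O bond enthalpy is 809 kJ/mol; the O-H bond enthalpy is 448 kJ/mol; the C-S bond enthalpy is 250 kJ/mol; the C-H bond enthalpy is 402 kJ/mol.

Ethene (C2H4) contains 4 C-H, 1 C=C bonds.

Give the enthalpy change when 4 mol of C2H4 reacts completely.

Bonds broken (reactants):
  C-H: 4 × 402 = 1608
  C=C: 1 × 623 = 623
  O=O: 3 × 515 = 1545
  Σ(broken) = 3776 kJ
Bonds formed (products):
  C=O: 4 × 809 = 3236
  O-H: 4 × 448 = 1792
  Σ(formed) = 5028 kJ
ΔH = Σ(broken) − Σ(formed) = 3776 − 5028 = −1252 kJ
For 4× the reaction as written: 4 × (−1252) = −5008 kJ

ΔH = −5008 kJ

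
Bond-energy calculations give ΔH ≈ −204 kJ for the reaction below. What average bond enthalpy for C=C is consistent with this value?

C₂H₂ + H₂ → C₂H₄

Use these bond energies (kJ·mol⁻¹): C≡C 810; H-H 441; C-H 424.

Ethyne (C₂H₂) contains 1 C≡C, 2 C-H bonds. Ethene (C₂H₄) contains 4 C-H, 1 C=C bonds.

Let D be the C=C bond energy.
Σ(broken) = 1×810 + 2×424 + 1×441 = 2099
Σ(formed) = 4×424 + 1×D = 1696 + D
ΔH = Σ(broken) − Σ(formed) = (2099) − (1696 + D) = +403 − D
Setting this equal to −204 kJ gives D = 607 kJ/mol.

D(C=C) ≈ 607 kJ/mol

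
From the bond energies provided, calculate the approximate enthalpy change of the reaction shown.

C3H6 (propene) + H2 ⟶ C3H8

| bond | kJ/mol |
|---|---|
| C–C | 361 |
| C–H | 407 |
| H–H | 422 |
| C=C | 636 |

ΔH ≈ −117 kJ

Bonds broken (reactants):
  C–C: 1 × 361 = 361
  C–H: 6 × 407 = 2442
  C=C: 1 × 636 = 636
  H–H: 1 × 422 = 422
  Σ(broken) = 3861 kJ
Bonds formed (products):
  C–C: 2 × 361 = 722
  C–H: 8 × 407 = 3256
  Σ(formed) = 3978 kJ
ΔH = Σ(broken) − Σ(formed) = 3861 − 3978 = −117 kJ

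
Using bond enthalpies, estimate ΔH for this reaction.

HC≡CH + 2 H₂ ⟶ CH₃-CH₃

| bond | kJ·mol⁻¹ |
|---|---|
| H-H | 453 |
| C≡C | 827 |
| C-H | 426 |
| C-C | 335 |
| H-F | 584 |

Bonds broken (reactants):
  C≡C: 1 × 827 = 827
  C-H: 2 × 426 = 852
  H-H: 2 × 453 = 906
  Σ(broken) = 2585 kJ
Bonds formed (products):
  C-C: 1 × 335 = 335
  C-H: 6 × 426 = 2556
  Σ(formed) = 2891 kJ
ΔH = Σ(broken) − Σ(formed) = 2585 − 2891 = −306 kJ

ΔH ≈ −306 kJ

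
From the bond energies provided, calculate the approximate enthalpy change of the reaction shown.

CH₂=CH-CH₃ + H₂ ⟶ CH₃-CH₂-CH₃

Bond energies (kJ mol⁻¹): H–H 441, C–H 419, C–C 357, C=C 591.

ΔH ≈ −163 kJ

Bonds broken (reactants):
  C–C: 1 × 357 = 357
  C–H: 6 × 419 = 2514
  C=C: 1 × 591 = 591
  H–H: 1 × 441 = 441
  Σ(broken) = 3903 kJ
Bonds formed (products):
  C–C: 2 × 357 = 714
  C–H: 8 × 419 = 3352
  Σ(formed) = 4066 kJ
ΔH = Σ(broken) − Σ(formed) = 3903 − 4066 = −163 kJ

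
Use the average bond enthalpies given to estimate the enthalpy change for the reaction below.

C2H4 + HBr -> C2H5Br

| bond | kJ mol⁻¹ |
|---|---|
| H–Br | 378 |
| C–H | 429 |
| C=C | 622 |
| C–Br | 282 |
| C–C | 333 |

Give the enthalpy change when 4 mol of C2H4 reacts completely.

ΔH = −176 kJ

Bonds broken (reactants):
  C–H: 4 × 429 = 1716
  C=C: 1 × 622 = 622
  H–Br: 1 × 378 = 378
  Σ(broken) = 2716 kJ
Bonds formed (products):
  C–Br: 1 × 282 = 282
  C–C: 1 × 333 = 333
  C–H: 5 × 429 = 2145
  Σ(formed) = 2760 kJ
ΔH = Σ(broken) − Σ(formed) = 2716 − 2760 = −44 kJ
For 4× the reaction as written: 4 × (−44) = −176 kJ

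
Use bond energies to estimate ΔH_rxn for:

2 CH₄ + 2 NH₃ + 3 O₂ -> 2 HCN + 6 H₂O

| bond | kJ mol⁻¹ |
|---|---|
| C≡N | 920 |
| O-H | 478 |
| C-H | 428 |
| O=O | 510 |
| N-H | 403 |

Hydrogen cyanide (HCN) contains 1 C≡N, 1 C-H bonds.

Bonds broken (reactants):
  C-H: 8 × 428 = 3424
  N-H: 6 × 403 = 2418
  O=O: 3 × 510 = 1530
  Σ(broken) = 7372 kJ
Bonds formed (products):
  C≡N: 2 × 920 = 1840
  C-H: 2 × 428 = 856
  O-H: 12 × 478 = 5736
  Σ(formed) = 8432 kJ
ΔH = Σ(broken) − Σ(formed) = 7372 − 8432 = −1060 kJ

ΔH ≈ −1060 kJ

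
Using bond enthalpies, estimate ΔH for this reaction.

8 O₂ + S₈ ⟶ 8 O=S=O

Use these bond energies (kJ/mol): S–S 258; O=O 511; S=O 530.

Bonds broken (reactants):
  O=O: 8 × 511 = 4088
  S–S: 8 × 258 = 2064
  Σ(broken) = 6152 kJ
Bonds formed (products):
  S=O: 16 × 530 = 8480
  Σ(formed) = 8480 kJ
ΔH = Σ(broken) − Σ(formed) = 6152 − 8480 = −2328 kJ

ΔH ≈ −2328 kJ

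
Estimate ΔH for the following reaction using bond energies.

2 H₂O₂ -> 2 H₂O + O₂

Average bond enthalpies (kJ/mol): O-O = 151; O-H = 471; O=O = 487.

Bonds broken (reactants):
  O-H: 4 × 471 = 1884
  O-O: 2 × 151 = 302
  Σ(broken) = 2186 kJ
Bonds formed (products):
  O-H: 4 × 471 = 1884
  O=O: 1 × 487 = 487
  Σ(formed) = 2371 kJ
ΔH = Σ(broken) − Σ(formed) = 2186 − 2371 = −185 kJ

ΔH ≈ −185 kJ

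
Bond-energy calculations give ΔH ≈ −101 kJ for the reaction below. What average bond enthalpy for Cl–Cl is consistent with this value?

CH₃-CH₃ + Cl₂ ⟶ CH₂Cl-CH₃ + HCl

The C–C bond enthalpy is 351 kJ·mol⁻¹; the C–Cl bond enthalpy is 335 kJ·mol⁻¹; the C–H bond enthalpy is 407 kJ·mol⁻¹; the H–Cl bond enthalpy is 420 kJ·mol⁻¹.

D(Cl–Cl) ≈ 247 kJ/mol

Let D be the Cl–Cl bond energy.
Σ(broken) = 1×351 + 6×407 + 1×D = 2793 + D
Σ(formed) = 1×351 + 1×335 + 5×407 + 1×420 = 3141
ΔH = Σ(broken) − Σ(formed) = (2793 + D) − (3141) = −348 + D
Setting this equal to −101 kJ gives D = 247 kJ/mol.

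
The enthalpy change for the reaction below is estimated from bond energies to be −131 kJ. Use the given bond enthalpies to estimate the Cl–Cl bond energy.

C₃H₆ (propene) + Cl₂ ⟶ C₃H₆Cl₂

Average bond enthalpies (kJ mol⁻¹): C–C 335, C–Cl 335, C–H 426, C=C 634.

D(Cl–Cl) ≈ 240 kJ/mol

Let D be the Cl–Cl bond energy.
Σ(broken) = 1×335 + 6×426 + 1×634 + 1×D = 3525 + D
Σ(formed) = 2×335 + 2×335 + 6×426 = 3896
ΔH = Σ(broken) − Σ(formed) = (3525 + D) − (3896) = −371 + D
Setting this equal to −131 kJ gives D = 240 kJ/mol.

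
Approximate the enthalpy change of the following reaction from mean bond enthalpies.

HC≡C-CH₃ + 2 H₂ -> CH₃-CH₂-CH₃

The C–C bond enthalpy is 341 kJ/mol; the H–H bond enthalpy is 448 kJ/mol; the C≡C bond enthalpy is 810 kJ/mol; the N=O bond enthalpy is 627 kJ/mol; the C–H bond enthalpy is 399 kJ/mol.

ΔH ≈ −231 kJ

Bonds broken (reactants):
  C≡C: 1 × 810 = 810
  C–C: 1 × 341 = 341
  C–H: 4 × 399 = 1596
  H–H: 2 × 448 = 896
  Σ(broken) = 3643 kJ
Bonds formed (products):
  C–C: 2 × 341 = 682
  C–H: 8 × 399 = 3192
  Σ(formed) = 3874 kJ
ΔH = Σ(broken) − Σ(formed) = 3643 − 3874 = −231 kJ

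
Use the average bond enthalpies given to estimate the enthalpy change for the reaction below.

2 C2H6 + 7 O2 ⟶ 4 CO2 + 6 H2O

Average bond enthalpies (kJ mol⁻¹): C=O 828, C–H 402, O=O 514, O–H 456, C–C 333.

ΔH ≈ −3008 kJ

Bonds broken (reactants):
  C–C: 2 × 333 = 666
  C–H: 12 × 402 = 4824
  O=O: 7 × 514 = 3598
  Σ(broken) = 9088 kJ
Bonds formed (products):
  C=O: 8 × 828 = 6624
  O–H: 12 × 456 = 5472
  Σ(formed) = 12096 kJ
ΔH = Σ(broken) − Σ(formed) = 9088 − 12096 = −3008 kJ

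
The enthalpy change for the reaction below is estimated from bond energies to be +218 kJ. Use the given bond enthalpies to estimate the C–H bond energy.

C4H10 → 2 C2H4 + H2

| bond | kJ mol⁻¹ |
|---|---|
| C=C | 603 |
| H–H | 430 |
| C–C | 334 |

Let D be the C–H bond energy.
Σ(broken) = 3×334 + 10×D = 1002 + 10D
Σ(formed) = 8×D + 2×603 + 1×430 = 1636 + 8D
ΔH = Σ(broken) − Σ(formed) = (1002 + 10D) − (1636 + 8D) = −634 + 2D
Setting this equal to +218 kJ gives 2D = 852, so D = 426 kJ/mol.

D(C–H) ≈ 426 kJ/mol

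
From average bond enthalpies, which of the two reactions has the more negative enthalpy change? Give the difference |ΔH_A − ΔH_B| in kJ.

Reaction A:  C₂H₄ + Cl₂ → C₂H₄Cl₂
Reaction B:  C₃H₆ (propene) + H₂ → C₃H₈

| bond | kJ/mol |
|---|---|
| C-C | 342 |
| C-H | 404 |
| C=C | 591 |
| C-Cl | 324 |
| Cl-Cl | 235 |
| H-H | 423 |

Reaction A, by 28 kJ

Reaction A:
  Bonds broken (reactants):
    C-H: 4 × 404 = 1616
    C=C: 1 × 591 = 591
    Cl-Cl: 1 × 235 = 235
    Σ(broken) = 2442 kJ
  Bonds formed (products):
    C-C: 1 × 342 = 342
    C-Cl: 2 × 324 = 648
    C-H: 4 × 404 = 1616
    Σ(formed) = 2606 kJ
  ΔH_A = 2442 − 2606 = −164 kJ
Reaction B:
  Bonds broken (reactants):
    C-C: 1 × 342 = 342
    C-H: 6 × 404 = 2424
    C=C: 1 × 591 = 591
    H-H: 1 × 423 = 423
    Σ(broken) = 3780 kJ
  Bonds formed (products):
    C-C: 2 × 342 = 684
    C-H: 8 × 404 = 3232
    Σ(formed) = 3916 kJ
  ΔH_B = 3780 − 3916 = −136 kJ
ΔH_A − ΔH_B = −28 kJ, so reaction A has the more negative ΔH; |ΔH_A − ΔH_B| = 28 kJ.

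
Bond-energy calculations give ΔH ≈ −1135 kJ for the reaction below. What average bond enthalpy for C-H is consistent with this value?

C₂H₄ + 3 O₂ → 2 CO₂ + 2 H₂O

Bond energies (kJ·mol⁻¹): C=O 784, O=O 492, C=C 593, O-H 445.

D(C-H) ≈ 428 kJ/mol

Let D be the C-H bond energy.
Σ(broken) = 4×D + 1×593 + 3×492 = 2069 + 4D
Σ(formed) = 4×784 + 4×445 = 4916
ΔH = Σ(broken) − Σ(formed) = (2069 + 4D) − (4916) = −2847 + 4D
Setting this equal to −1135 kJ gives 4D = 1712, so D = 428 kJ/mol.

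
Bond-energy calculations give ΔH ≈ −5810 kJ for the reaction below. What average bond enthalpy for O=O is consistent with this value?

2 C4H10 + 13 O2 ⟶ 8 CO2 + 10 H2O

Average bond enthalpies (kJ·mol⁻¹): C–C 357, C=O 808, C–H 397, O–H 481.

Let D be the O=O bond energy.
Σ(broken) = 6×357 + 20×397 + 13×D = 10082 + 13D
Σ(formed) = 16×808 + 20×481 = 22548
ΔH = Σ(broken) − Σ(formed) = (10082 + 13D) − (22548) = −12466 + 13D
Setting this equal to −5810 kJ gives 13D = 6656, so D = 512 kJ/mol.

D(O=O) ≈ 512 kJ/mol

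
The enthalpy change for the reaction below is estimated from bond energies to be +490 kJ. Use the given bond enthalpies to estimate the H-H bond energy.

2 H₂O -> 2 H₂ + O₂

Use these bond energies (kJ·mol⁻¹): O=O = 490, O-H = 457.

Let D be the H-H bond energy.
Σ(broken) = 4×457 = 1828
Σ(formed) = 2×D + 1×490 = 490 + 2D
ΔH = Σ(broken) − Σ(formed) = (1828) − (490 + 2D) = +1338 − 2D
Setting this equal to +490 kJ gives 2D = 848, so D = 424 kJ/mol.

D(H-H) ≈ 424 kJ/mol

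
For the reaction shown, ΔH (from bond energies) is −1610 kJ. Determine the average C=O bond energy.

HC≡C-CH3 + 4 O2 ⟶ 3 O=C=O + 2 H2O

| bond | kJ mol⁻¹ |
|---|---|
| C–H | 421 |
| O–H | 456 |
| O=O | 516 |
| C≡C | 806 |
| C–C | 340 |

Let D be the C=O bond energy.
Σ(broken) = 1×806 + 1×340 + 4×421 + 4×516 = 4894
Σ(formed) = 6×D + 4×456 = 1824 + 6D
ΔH = Σ(broken) − Σ(formed) = (4894) − (1824 + 6D) = +3070 − 6D
Setting this equal to −1610 kJ gives 6D = 4680, so D = 780 kJ/mol.

D(C=O) ≈ 780 kJ/mol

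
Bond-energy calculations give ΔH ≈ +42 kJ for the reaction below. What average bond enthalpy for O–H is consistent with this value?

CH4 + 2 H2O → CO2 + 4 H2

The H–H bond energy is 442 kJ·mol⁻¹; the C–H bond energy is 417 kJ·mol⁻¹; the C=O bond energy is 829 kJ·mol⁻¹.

D(O–H) ≈ 450 kJ/mol

Let D be the O–H bond energy.
Σ(broken) = 4×417 + 4×D = 1668 + 4D
Σ(formed) = 2×829 + 4×442 = 3426
ΔH = Σ(broken) − Σ(formed) = (1668 + 4D) − (3426) = −1758 + 4D
Setting this equal to +42 kJ gives 4D = 1800, so D = 450 kJ/mol.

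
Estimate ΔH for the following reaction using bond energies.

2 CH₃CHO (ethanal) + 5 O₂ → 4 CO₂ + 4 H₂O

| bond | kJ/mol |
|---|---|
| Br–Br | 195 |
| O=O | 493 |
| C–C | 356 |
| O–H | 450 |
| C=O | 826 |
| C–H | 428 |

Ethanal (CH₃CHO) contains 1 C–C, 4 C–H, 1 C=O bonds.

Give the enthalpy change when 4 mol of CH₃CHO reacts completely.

Bonds broken (reactants):
  C–C: 2 × 356 = 712
  C–H: 8 × 428 = 3424
  C=O: 2 × 826 = 1652
  O=O: 5 × 493 = 2465
  Σ(broken) = 8253 kJ
Bonds formed (products):
  C=O: 8 × 826 = 6608
  O–H: 8 × 450 = 3600
  Σ(formed) = 10208 kJ
ΔH = Σ(broken) − Σ(formed) = 8253 − 10208 = −1955 kJ
For 2× the reaction as written: 2 × (−1955) = −3910 kJ

ΔH = −3910 kJ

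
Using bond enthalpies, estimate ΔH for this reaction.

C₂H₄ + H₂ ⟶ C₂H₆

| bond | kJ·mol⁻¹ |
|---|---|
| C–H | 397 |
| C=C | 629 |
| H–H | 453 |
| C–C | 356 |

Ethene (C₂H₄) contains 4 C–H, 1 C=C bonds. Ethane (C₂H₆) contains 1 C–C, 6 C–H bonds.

Bonds broken (reactants):
  C–H: 4 × 397 = 1588
  C=C: 1 × 629 = 629
  H–H: 1 × 453 = 453
  Σ(broken) = 2670 kJ
Bonds formed (products):
  C–C: 1 × 356 = 356
  C–H: 6 × 397 = 2382
  Σ(formed) = 2738 kJ
ΔH = Σ(broken) − Σ(formed) = 2670 − 2738 = −68 kJ

ΔH ≈ −68 kJ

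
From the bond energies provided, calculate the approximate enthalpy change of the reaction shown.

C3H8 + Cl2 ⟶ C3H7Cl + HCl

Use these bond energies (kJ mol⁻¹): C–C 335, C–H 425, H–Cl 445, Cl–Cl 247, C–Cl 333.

Bonds broken (reactants):
  C–C: 2 × 335 = 670
  C–H: 8 × 425 = 3400
  Cl–Cl: 1 × 247 = 247
  Σ(broken) = 4317 kJ
Bonds formed (products):
  C–C: 2 × 335 = 670
  C–Cl: 1 × 333 = 333
  C–H: 7 × 425 = 2975
  H–Cl: 1 × 445 = 445
  Σ(formed) = 4423 kJ
ΔH = Σ(broken) − Σ(formed) = 4317 − 4423 = −106 kJ

ΔH ≈ −106 kJ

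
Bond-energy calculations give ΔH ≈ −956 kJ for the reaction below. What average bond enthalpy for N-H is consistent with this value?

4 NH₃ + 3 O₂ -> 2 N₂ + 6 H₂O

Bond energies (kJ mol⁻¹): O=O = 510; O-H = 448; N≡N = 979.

D(N-H) ≈ 404 kJ/mol

Let D be the N-H bond energy.
Σ(broken) = 12×D + 3×510 = 1530 + 12D
Σ(formed) = 2×979 + 12×448 = 7334
ΔH = Σ(broken) − Σ(formed) = (1530 + 12D) − (7334) = −5804 + 12D
Setting this equal to −956 kJ gives 12D = 4848, so D = 404 kJ/mol.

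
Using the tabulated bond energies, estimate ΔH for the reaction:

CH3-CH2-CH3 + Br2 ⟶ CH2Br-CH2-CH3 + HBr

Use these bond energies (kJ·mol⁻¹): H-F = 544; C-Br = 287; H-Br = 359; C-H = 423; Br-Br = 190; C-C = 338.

Bonds broken (reactants):
  Br-Br: 1 × 190 = 190
  C-C: 2 × 338 = 676
  C-H: 8 × 423 = 3384
  Σ(broken) = 4250 kJ
Bonds formed (products):
  C-Br: 1 × 287 = 287
  C-C: 2 × 338 = 676
  C-H: 7 × 423 = 2961
  H-Br: 1 × 359 = 359
  Σ(formed) = 4283 kJ
ΔH = Σ(broken) − Σ(formed) = 4250 − 4283 = −33 kJ

ΔH ≈ −33 kJ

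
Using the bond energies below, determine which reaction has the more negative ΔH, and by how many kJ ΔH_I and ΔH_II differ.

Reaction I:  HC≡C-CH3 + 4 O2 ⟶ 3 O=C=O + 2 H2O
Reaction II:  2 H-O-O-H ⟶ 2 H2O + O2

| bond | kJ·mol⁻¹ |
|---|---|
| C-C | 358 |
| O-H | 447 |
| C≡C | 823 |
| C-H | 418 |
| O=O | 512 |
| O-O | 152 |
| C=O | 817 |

Reaction I:
  Bonds broken (reactants):
    C≡C: 1 × 823 = 823
    C-C: 1 × 358 = 358
    C-H: 4 × 418 = 1672
    O=O: 4 × 512 = 2048
    Σ(broken) = 4901 kJ
  Bonds formed (products):
    C=O: 6 × 817 = 4902
    O-H: 4 × 447 = 1788
    Σ(formed) = 6690 kJ
  ΔH_I = 4901 − 6690 = −1789 kJ
Reaction II:
  Bonds broken (reactants):
    O-H: 4 × 447 = 1788
    O-O: 2 × 152 = 304
    Σ(broken) = 2092 kJ
  Bonds formed (products):
    O-H: 4 × 447 = 1788
    O=O: 1 × 512 = 512
    Σ(formed) = 2300 kJ
  ΔH_II = 2092 − 2300 = −208 kJ
ΔH_I − ΔH_II = −1581 kJ, so reaction I has the more negative ΔH; |ΔH_I − ΔH_II| = 1581 kJ.

Reaction I, by 1581 kJ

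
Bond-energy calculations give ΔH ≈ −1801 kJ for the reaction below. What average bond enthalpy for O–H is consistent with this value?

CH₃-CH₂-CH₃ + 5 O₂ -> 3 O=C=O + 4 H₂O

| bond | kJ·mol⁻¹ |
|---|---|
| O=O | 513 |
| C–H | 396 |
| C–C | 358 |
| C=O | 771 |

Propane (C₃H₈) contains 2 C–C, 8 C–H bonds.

D(O–H) ≈ 453 kJ/mol

Let D be the O–H bond energy.
Σ(broken) = 2×358 + 8×396 + 5×513 = 6449
Σ(formed) = 6×771 + 8×D = 4626 + 8D
ΔH = Σ(broken) − Σ(formed) = (6449) − (4626 + 8D) = +1823 − 8D
Setting this equal to −1801 kJ gives 8D = 3624, so D = 453 kJ/mol.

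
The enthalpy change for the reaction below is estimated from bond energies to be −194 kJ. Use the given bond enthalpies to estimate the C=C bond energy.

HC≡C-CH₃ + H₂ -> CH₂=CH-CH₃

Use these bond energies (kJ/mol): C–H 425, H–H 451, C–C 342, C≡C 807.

D(C=C) ≈ 602 kJ/mol

Let D be the C=C bond energy.
Σ(broken) = 1×807 + 1×342 + 4×425 + 1×451 = 3300
Σ(formed) = 1×342 + 6×425 + 1×D = 2892 + D
ΔH = Σ(broken) − Σ(formed) = (3300) − (2892 + D) = +408 − D
Setting this equal to −194 kJ gives D = 602 kJ/mol.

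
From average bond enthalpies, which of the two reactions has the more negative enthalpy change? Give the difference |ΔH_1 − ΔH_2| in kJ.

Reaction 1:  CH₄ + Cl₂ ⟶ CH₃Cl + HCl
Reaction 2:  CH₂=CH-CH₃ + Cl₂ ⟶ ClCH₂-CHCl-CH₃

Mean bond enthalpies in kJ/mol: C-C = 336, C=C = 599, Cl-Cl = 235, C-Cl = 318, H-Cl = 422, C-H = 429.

Reaction 1:
  Bonds broken (reactants):
    C-H: 4 × 429 = 1716
    Cl-Cl: 1 × 235 = 235
    Σ(broken) = 1951 kJ
  Bonds formed (products):
    C-Cl: 1 × 318 = 318
    C-H: 3 × 429 = 1287
    H-Cl: 1 × 422 = 422
    Σ(formed) = 2027 kJ
  ΔH_1 = 1951 − 2027 = −76 kJ
Reaction 2:
  Bonds broken (reactants):
    C-C: 1 × 336 = 336
    C-H: 6 × 429 = 2574
    C=C: 1 × 599 = 599
    Cl-Cl: 1 × 235 = 235
    Σ(broken) = 3744 kJ
  Bonds formed (products):
    C-C: 2 × 336 = 672
    C-Cl: 2 × 318 = 636
    C-H: 6 × 429 = 2574
    Σ(formed) = 3882 kJ
  ΔH_2 = 3744 − 3882 = −138 kJ
ΔH_1 − ΔH_2 = +62 kJ, so reaction 2 has the more negative ΔH; |ΔH_1 − ΔH_2| = 62 kJ.

Reaction 2, by 62 kJ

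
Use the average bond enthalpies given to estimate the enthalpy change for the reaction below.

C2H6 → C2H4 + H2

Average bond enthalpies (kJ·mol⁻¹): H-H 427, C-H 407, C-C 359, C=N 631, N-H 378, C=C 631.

ΔH ≈ +115 kJ

Bonds broken (reactants):
  C-C: 1 × 359 = 359
  C-H: 6 × 407 = 2442
  Σ(broken) = 2801 kJ
Bonds formed (products):
  C-H: 4 × 407 = 1628
  C=C: 1 × 631 = 631
  H-H: 1 × 427 = 427
  Σ(formed) = 2686 kJ
ΔH = Σ(broken) − Σ(formed) = 2801 − 2686 = +115 kJ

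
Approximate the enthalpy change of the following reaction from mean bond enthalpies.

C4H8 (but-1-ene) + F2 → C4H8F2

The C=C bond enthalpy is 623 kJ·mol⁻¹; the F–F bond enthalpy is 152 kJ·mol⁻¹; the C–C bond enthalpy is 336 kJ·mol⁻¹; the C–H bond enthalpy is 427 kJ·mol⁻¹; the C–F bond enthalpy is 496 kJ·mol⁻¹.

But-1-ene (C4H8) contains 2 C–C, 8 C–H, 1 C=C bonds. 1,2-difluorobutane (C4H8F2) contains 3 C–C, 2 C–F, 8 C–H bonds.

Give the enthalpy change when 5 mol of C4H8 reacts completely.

ΔH = −2765 kJ

Bonds broken (reactants):
  C–C: 2 × 336 = 672
  C–H: 8 × 427 = 3416
  C=C: 1 × 623 = 623
  F–F: 1 × 152 = 152
  Σ(broken) = 4863 kJ
Bonds formed (products):
  C–C: 3 × 336 = 1008
  C–F: 2 × 496 = 992
  C–H: 8 × 427 = 3416
  Σ(formed) = 5416 kJ
ΔH = Σ(broken) − Σ(formed) = 4863 − 5416 = −553 kJ
For 5× the reaction as written: 5 × (−553) = −2765 kJ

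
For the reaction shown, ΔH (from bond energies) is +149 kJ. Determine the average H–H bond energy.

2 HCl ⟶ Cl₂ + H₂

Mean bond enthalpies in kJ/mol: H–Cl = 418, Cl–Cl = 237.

D(H–H) ≈ 450 kJ/mol

Let D be the H–H bond energy.
Σ(broken) = 2×418 = 836
Σ(formed) = 1×237 + 1×D = 237 + D
ΔH = Σ(broken) − Σ(formed) = (836) − (237 + D) = +599 − D
Setting this equal to +149 kJ gives D = 450 kJ/mol.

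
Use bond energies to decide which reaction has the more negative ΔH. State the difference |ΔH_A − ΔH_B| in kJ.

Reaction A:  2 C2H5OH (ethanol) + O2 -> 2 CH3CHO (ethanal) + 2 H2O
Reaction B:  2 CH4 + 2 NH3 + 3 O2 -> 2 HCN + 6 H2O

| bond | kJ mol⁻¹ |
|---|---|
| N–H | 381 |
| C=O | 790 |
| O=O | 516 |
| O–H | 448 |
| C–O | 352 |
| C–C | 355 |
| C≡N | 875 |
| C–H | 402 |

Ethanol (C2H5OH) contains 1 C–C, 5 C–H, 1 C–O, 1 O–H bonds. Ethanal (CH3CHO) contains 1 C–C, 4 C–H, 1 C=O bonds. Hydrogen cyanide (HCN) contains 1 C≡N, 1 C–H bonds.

Reaction B, by 428 kJ

Reaction A:
  Bonds broken (reactants):
    C–C: 2 × 355 = 710
    C–H: 10 × 402 = 4020
    C–O: 2 × 352 = 704
    O–H: 2 × 448 = 896
    O=O: 1 × 516 = 516
    Σ(broken) = 6846 kJ
  Bonds formed (products):
    C–C: 2 × 355 = 710
    C–H: 8 × 402 = 3216
    C=O: 2 × 790 = 1580
    O–H: 4 × 448 = 1792
    Σ(formed) = 7298 kJ
  ΔH_A = 6846 − 7298 = −452 kJ
Reaction B:
  Bonds broken (reactants):
    C–H: 8 × 402 = 3216
    N–H: 6 × 381 = 2286
    O=O: 3 × 516 = 1548
    Σ(broken) = 7050 kJ
  Bonds formed (products):
    C≡N: 2 × 875 = 1750
    C–H: 2 × 402 = 804
    O–H: 12 × 448 = 5376
    Σ(formed) = 7930 kJ
  ΔH_B = 7050 − 7930 = −880 kJ
ΔH_A − ΔH_B = +428 kJ, so reaction B has the more negative ΔH; |ΔH_A − ΔH_B| = 428 kJ.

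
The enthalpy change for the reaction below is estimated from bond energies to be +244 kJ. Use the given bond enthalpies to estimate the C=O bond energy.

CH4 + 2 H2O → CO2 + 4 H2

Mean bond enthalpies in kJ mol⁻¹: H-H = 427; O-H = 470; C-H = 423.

D(C=O) ≈ 810 kJ/mol

Let D be the C=O bond energy.
Σ(broken) = 4×423 + 4×470 = 3572
Σ(formed) = 2×D + 4×427 = 1708 + 2D
ΔH = Σ(broken) − Σ(formed) = (3572) − (1708 + 2D) = +1864 − 2D
Setting this equal to +244 kJ gives 2D = 1620, so D = 810 kJ/mol.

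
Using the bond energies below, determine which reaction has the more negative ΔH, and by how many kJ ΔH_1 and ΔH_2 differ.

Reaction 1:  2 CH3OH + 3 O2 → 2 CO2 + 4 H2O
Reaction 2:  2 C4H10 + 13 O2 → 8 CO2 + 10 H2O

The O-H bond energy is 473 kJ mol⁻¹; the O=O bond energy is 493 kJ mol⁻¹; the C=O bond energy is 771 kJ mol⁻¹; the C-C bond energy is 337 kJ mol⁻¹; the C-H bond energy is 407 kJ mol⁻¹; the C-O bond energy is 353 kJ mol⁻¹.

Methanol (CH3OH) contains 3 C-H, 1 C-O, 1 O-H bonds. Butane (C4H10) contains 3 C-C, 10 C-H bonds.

Reaction 2, by 3930 kJ

Reaction 1:
  Bonds broken (reactants):
    C-H: 6 × 407 = 2442
    C-O: 2 × 353 = 706
    O-H: 2 × 473 = 946
    O=O: 3 × 493 = 1479
    Σ(broken) = 5573 kJ
  Bonds formed (products):
    C=O: 4 × 771 = 3084
    O-H: 8 × 473 = 3784
    Σ(formed) = 6868 kJ
  ΔH_1 = 5573 − 6868 = −1295 kJ
Reaction 2:
  Bonds broken (reactants):
    C-C: 6 × 337 = 2022
    C-H: 20 × 407 = 8140
    O=O: 13 × 493 = 6409
    Σ(broken) = 16571 kJ
  Bonds formed (products):
    C=O: 16 × 771 = 12336
    O-H: 20 × 473 = 9460
    Σ(formed) = 21796 kJ
  ΔH_2 = 16571 − 21796 = −5225 kJ
ΔH_1 − ΔH_2 = +3930 kJ, so reaction 2 has the more negative ΔH; |ΔH_1 − ΔH_2| = 3930 kJ.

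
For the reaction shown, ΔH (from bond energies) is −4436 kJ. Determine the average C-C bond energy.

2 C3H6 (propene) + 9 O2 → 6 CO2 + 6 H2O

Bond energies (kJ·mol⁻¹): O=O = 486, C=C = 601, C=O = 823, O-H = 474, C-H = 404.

Let D be the C-C bond energy.
Σ(broken) = 2×D + 12×404 + 2×601 + 9×486 = 10424 + 2D
Σ(formed) = 12×823 + 12×474 = 15564
ΔH = Σ(broken) − Σ(formed) = (10424 + 2D) − (15564) = −5140 + 2D
Setting this equal to −4436 kJ gives 2D = 704, so D = 352 kJ/mol.

D(C-C) ≈ 352 kJ/mol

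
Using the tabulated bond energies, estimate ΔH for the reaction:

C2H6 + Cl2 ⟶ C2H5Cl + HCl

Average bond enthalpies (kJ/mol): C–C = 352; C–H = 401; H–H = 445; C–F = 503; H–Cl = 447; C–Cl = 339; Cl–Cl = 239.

ΔH ≈ −146 kJ

Bonds broken (reactants):
  C–C: 1 × 352 = 352
  C–H: 6 × 401 = 2406
  Cl–Cl: 1 × 239 = 239
  Σ(broken) = 2997 kJ
Bonds formed (products):
  C–C: 1 × 352 = 352
  C–Cl: 1 × 339 = 339
  C–H: 5 × 401 = 2005
  H–Cl: 1 × 447 = 447
  Σ(formed) = 3143 kJ
ΔH = Σ(broken) − Σ(formed) = 2997 − 3143 = −146 kJ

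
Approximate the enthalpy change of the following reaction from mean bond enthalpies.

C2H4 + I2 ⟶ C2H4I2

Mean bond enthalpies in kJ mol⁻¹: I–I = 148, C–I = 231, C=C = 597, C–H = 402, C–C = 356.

ΔH ≈ −73 kJ

Bonds broken (reactants):
  C–H: 4 × 402 = 1608
  C=C: 1 × 597 = 597
  I–I: 1 × 148 = 148
  Σ(broken) = 2353 kJ
Bonds formed (products):
  C–C: 1 × 356 = 356
  C–H: 4 × 402 = 1608
  C–I: 2 × 231 = 462
  Σ(formed) = 2426 kJ
ΔH = Σ(broken) − Σ(formed) = 2353 − 2426 = −73 kJ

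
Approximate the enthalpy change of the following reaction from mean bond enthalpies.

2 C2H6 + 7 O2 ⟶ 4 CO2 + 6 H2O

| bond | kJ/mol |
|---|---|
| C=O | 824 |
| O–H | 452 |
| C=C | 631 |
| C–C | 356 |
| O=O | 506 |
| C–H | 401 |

ΔH ≈ −2950 kJ

Bonds broken (reactants):
  C–C: 2 × 356 = 712
  C–H: 12 × 401 = 4812
  O=O: 7 × 506 = 3542
  Σ(broken) = 9066 kJ
Bonds formed (products):
  C=O: 8 × 824 = 6592
  O–H: 12 × 452 = 5424
  Σ(formed) = 12016 kJ
ΔH = Σ(broken) − Σ(formed) = 9066 − 12016 = −2950 kJ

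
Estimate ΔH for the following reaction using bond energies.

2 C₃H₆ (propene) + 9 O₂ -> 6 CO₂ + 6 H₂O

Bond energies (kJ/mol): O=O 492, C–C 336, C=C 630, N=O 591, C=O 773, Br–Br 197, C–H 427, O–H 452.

ΔH ≈ −3216 kJ

Bonds broken (reactants):
  C–C: 2 × 336 = 672
  C–H: 12 × 427 = 5124
  C=C: 2 × 630 = 1260
  O=O: 9 × 492 = 4428
  Σ(broken) = 11484 kJ
Bonds formed (products):
  C=O: 12 × 773 = 9276
  O–H: 12 × 452 = 5424
  Σ(formed) = 14700 kJ
ΔH = Σ(broken) − Σ(formed) = 11484 − 14700 = −3216 kJ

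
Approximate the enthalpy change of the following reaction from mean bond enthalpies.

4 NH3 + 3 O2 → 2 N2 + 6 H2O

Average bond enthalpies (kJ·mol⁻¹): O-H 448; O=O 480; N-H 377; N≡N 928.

Bonds broken (reactants):
  N-H: 12 × 377 = 4524
  O=O: 3 × 480 = 1440
  Σ(broken) = 5964 kJ
Bonds formed (products):
  N≡N: 2 × 928 = 1856
  O-H: 12 × 448 = 5376
  Σ(formed) = 7232 kJ
ΔH = Σ(broken) − Σ(formed) = 5964 − 7232 = −1268 kJ

ΔH ≈ −1268 kJ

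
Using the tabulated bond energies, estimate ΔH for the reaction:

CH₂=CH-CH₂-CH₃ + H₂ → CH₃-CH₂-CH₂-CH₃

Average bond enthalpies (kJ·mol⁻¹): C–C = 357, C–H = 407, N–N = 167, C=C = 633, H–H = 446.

Bonds broken (reactants):
  C–C: 2 × 357 = 714
  C–H: 8 × 407 = 3256
  C=C: 1 × 633 = 633
  H–H: 1 × 446 = 446
  Σ(broken) = 5049 kJ
Bonds formed (products):
  C–C: 3 × 357 = 1071
  C–H: 10 × 407 = 4070
  Σ(formed) = 5141 kJ
ΔH = Σ(broken) − Σ(formed) = 5049 − 5141 = −92 kJ

ΔH ≈ −92 kJ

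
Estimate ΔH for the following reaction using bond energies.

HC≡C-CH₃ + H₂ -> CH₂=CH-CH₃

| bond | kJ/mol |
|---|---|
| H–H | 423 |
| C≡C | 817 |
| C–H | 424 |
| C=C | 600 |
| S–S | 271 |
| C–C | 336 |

Bonds broken (reactants):
  C≡C: 1 × 817 = 817
  C–C: 1 × 336 = 336
  C–H: 4 × 424 = 1696
  H–H: 1 × 423 = 423
  Σ(broken) = 3272 kJ
Bonds formed (products):
  C–C: 1 × 336 = 336
  C–H: 6 × 424 = 2544
  C=C: 1 × 600 = 600
  Σ(formed) = 3480 kJ
ΔH = Σ(broken) − Σ(formed) = 3272 − 3480 = −208 kJ

ΔH ≈ −208 kJ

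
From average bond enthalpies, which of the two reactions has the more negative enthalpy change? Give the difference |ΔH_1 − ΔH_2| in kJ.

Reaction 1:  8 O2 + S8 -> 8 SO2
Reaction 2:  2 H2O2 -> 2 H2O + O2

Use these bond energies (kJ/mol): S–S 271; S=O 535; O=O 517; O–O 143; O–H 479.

Reaction 1, by 2025 kJ

Reaction 1:
  Bonds broken (reactants):
    O=O: 8 × 517 = 4136
    S–S: 8 × 271 = 2168
    Σ(broken) = 6304 kJ
  Bonds formed (products):
    S=O: 16 × 535 = 8560
    Σ(formed) = 8560 kJ
  ΔH_1 = 6304 − 8560 = −2256 kJ
Reaction 2:
  Bonds broken (reactants):
    O–H: 4 × 479 = 1916
    O–O: 2 × 143 = 286
    Σ(broken) = 2202 kJ
  Bonds formed (products):
    O–H: 4 × 479 = 1916
    O=O: 1 × 517 = 517
    Σ(formed) = 2433 kJ
  ΔH_2 = 2202 − 2433 = −231 kJ
ΔH_1 − ΔH_2 = −2025 kJ, so reaction 1 has the more negative ΔH; |ΔH_1 − ΔH_2| = 2025 kJ.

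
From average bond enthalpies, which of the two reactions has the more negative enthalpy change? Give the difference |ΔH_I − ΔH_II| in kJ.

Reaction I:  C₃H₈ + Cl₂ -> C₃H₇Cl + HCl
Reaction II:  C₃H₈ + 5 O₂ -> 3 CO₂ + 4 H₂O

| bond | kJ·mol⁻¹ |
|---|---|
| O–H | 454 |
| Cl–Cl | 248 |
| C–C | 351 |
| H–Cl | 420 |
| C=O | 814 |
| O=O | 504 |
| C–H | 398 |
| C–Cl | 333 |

Reaction II, by 2003 kJ

Reaction I:
  Bonds broken (reactants):
    C–C: 2 × 351 = 702
    C–H: 8 × 398 = 3184
    Cl–Cl: 1 × 248 = 248
    Σ(broken) = 4134 kJ
  Bonds formed (products):
    C–C: 2 × 351 = 702
    C–Cl: 1 × 333 = 333
    C–H: 7 × 398 = 2786
    H–Cl: 1 × 420 = 420
    Σ(formed) = 4241 kJ
  ΔH_I = 4134 − 4241 = −107 kJ
Reaction II:
  Bonds broken (reactants):
    C–C: 2 × 351 = 702
    C–H: 8 × 398 = 3184
    O=O: 5 × 504 = 2520
    Σ(broken) = 6406 kJ
  Bonds formed (products):
    C=O: 6 × 814 = 4884
    O–H: 8 × 454 = 3632
    Σ(formed) = 8516 kJ
  ΔH_II = 6406 − 8516 = −2110 kJ
ΔH_I − ΔH_II = +2003 kJ, so reaction II has the more negative ΔH; |ΔH_I − ΔH_II| = 2003 kJ.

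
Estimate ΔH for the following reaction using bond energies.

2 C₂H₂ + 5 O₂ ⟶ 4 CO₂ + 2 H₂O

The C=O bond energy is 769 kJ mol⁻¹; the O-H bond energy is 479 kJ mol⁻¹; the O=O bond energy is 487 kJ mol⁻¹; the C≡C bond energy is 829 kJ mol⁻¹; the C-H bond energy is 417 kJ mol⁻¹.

ΔH ≈ −2307 kJ

Bonds broken (reactants):
  C≡C: 2 × 829 = 1658
  C-H: 4 × 417 = 1668
  O=O: 5 × 487 = 2435
  Σ(broken) = 5761 kJ
Bonds formed (products):
  C=O: 8 × 769 = 6152
  O-H: 4 × 479 = 1916
  Σ(formed) = 8068 kJ
ΔH = Σ(broken) − Σ(formed) = 5761 − 8068 = −2307 kJ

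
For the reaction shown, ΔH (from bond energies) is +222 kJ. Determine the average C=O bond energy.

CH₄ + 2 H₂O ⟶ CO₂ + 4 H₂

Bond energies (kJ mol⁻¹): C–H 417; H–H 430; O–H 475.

D(C=O) ≈ 813 kJ/mol

Let D be the C=O bond energy.
Σ(broken) = 4×417 + 4×475 = 3568
Σ(formed) = 2×D + 4×430 = 1720 + 2D
ΔH = Σ(broken) − Σ(formed) = (3568) − (1720 + 2D) = +1848 − 2D
Setting this equal to +222 kJ gives 2D = 1626, so D = 813 kJ/mol.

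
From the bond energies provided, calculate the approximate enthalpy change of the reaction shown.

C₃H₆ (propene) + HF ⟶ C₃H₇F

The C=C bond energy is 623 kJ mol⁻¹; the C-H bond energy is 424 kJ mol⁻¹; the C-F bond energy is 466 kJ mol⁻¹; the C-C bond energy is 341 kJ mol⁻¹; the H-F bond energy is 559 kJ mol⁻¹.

ΔH ≈ −49 kJ

Bonds broken (reactants):
  C-C: 1 × 341 = 341
  C-H: 6 × 424 = 2544
  C=C: 1 × 623 = 623
  H-F: 1 × 559 = 559
  Σ(broken) = 4067 kJ
Bonds formed (products):
  C-C: 2 × 341 = 682
  C-F: 1 × 466 = 466
  C-H: 7 × 424 = 2968
  Σ(formed) = 4116 kJ
ΔH = Σ(broken) − Σ(formed) = 4067 − 4116 = −49 kJ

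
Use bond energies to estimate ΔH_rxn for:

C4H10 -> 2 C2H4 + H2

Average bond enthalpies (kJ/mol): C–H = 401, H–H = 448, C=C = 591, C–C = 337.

ΔH ≈ +183 kJ

Bonds broken (reactants):
  C–C: 3 × 337 = 1011
  C–H: 10 × 401 = 4010
  Σ(broken) = 5021 kJ
Bonds formed (products):
  C–H: 8 × 401 = 3208
  C=C: 2 × 591 = 1182
  H–H: 1 × 448 = 448
  Σ(formed) = 4838 kJ
ΔH = Σ(broken) − Σ(formed) = 5021 − 4838 = +183 kJ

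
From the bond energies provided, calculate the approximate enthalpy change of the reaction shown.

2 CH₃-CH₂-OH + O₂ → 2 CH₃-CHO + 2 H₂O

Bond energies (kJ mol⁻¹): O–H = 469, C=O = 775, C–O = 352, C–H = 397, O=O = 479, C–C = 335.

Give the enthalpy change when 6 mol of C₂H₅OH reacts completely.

ΔH = −1533 kJ

Bonds broken (reactants):
  C–C: 2 × 335 = 670
  C–H: 10 × 397 = 3970
  C–O: 2 × 352 = 704
  O–H: 2 × 469 = 938
  O=O: 1 × 479 = 479
  Σ(broken) = 6761 kJ
Bonds formed (products):
  C–C: 2 × 335 = 670
  C–H: 8 × 397 = 3176
  C=O: 2 × 775 = 1550
  O–H: 4 × 469 = 1876
  Σ(formed) = 7272 kJ
ΔH = Σ(broken) − Σ(formed) = 6761 − 7272 = −511 kJ
For 3× the reaction as written: 3 × (−511) = −1533 kJ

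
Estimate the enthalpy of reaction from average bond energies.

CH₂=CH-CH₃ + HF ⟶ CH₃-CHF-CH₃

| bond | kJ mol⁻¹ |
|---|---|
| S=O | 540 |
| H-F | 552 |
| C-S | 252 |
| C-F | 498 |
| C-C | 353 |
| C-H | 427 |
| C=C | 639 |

Bonds broken (reactants):
  C-C: 1 × 353 = 353
  C-H: 6 × 427 = 2562
  C=C: 1 × 639 = 639
  H-F: 1 × 552 = 552
  Σ(broken) = 4106 kJ
Bonds formed (products):
  C-C: 2 × 353 = 706
  C-F: 1 × 498 = 498
  C-H: 7 × 427 = 2989
  Σ(formed) = 4193 kJ
ΔH = Σ(broken) − Σ(formed) = 4106 − 4193 = −87 kJ

ΔH ≈ −87 kJ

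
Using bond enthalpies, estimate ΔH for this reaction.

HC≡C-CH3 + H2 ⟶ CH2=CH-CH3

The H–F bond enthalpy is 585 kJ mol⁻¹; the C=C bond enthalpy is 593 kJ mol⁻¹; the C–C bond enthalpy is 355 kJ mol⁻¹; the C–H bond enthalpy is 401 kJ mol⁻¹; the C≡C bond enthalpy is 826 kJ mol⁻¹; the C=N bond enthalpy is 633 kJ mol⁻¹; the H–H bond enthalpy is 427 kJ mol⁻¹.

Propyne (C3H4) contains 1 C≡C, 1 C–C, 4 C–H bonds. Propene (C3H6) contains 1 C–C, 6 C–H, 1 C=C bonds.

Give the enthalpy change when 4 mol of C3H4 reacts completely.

Bonds broken (reactants):
  C≡C: 1 × 826 = 826
  C–C: 1 × 355 = 355
  C–H: 4 × 401 = 1604
  H–H: 1 × 427 = 427
  Σ(broken) = 3212 kJ
Bonds formed (products):
  C–C: 1 × 355 = 355
  C–H: 6 × 401 = 2406
  C=C: 1 × 593 = 593
  Σ(formed) = 3354 kJ
ΔH = Σ(broken) − Σ(formed) = 3212 − 3354 = −142 kJ
For 4× the reaction as written: 4 × (−142) = −568 kJ

ΔH = −568 kJ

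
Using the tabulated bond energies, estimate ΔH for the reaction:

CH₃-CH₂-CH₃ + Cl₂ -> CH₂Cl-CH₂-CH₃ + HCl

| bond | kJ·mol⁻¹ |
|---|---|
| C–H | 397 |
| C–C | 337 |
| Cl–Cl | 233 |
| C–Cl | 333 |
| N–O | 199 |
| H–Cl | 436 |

Bonds broken (reactants):
  C–C: 2 × 337 = 674
  C–H: 8 × 397 = 3176
  Cl–Cl: 1 × 233 = 233
  Σ(broken) = 4083 kJ
Bonds formed (products):
  C–C: 2 × 337 = 674
  C–Cl: 1 × 333 = 333
  C–H: 7 × 397 = 2779
  H–Cl: 1 × 436 = 436
  Σ(formed) = 4222 kJ
ΔH = Σ(broken) − Σ(formed) = 4083 − 4222 = −139 kJ

ΔH ≈ −139 kJ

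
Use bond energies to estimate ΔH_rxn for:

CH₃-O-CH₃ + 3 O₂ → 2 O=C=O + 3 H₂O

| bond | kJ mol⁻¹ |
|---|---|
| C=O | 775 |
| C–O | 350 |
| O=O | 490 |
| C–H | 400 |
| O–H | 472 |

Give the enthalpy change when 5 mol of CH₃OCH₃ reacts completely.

Bonds broken (reactants):
  C–H: 6 × 400 = 2400
  C–O: 2 × 350 = 700
  O=O: 3 × 490 = 1470
  Σ(broken) = 4570 kJ
Bonds formed (products):
  C=O: 4 × 775 = 3100
  O–H: 6 × 472 = 2832
  Σ(formed) = 5932 kJ
ΔH = Σ(broken) − Σ(formed) = 4570 − 5932 = −1362 kJ
For 5× the reaction as written: 5 × (−1362) = −6810 kJ

ΔH = −6810 kJ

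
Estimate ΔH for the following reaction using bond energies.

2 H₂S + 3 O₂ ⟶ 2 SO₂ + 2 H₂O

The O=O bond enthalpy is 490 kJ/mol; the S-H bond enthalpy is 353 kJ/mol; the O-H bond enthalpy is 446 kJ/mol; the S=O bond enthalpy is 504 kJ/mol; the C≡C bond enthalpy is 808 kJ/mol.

Bonds broken (reactants):
  O=O: 3 × 490 = 1470
  S-H: 4 × 353 = 1412
  Σ(broken) = 2882 kJ
Bonds formed (products):
  O-H: 4 × 446 = 1784
  S=O: 4 × 504 = 2016
  Σ(formed) = 3800 kJ
ΔH = Σ(broken) − Σ(formed) = 2882 − 3800 = −918 kJ

ΔH ≈ −918 kJ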